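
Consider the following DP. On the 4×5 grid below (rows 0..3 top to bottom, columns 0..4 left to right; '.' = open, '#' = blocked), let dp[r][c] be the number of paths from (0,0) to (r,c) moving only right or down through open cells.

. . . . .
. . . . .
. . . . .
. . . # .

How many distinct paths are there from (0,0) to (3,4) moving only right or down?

r\c   0   1   2   3   4
  0   1   1   1   1   1
  1   1   2   3   4   5
  2   1   3   6  10  15
  3   1   4  10   0  15

15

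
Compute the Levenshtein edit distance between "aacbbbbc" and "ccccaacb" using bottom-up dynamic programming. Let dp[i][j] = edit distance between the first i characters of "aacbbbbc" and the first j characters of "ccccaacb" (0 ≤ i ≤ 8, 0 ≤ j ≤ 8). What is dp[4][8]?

4

   ''  c  c  c  c  a  a  c  b
''  0  1  2  3  4  5  6  7  8
 a  1  1  2  3  4  4  5  6  7
 a  2  2  2  3  4  4  4  5  6
 c  3  2  2  2  3  4  5  4  5
 b  4  3  3  3  3  4  5  5  4
 b  5  4  4  4  4  4  5  6  5
 b  6  5  5  5  5  5  5  6  6
 b  7  6  6  6  6  6  6  6  6
 c  8  7  6  6  6  7  7  6  7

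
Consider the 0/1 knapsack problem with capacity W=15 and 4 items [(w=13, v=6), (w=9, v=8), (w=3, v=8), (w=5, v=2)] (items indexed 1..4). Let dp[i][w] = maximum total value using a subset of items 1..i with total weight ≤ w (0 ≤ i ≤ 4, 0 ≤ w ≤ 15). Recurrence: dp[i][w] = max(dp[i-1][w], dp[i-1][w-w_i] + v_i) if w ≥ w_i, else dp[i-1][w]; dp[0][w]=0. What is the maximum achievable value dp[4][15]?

i\w   0   1   2   3   4   5   6   7   8   9  10  11  12  13  14  15
  0   0   0   0   0   0   0   0   0   0   0   0   0   0   0   0   0
  1   0   0   0   0   0   0   0   0   0   0   0   0   0   6   6   6
  2   0   0   0   0   0   0   0   0   0   8   8   8   8   8   8   8
  3   0   0   0   8   8   8   8   8   8   8   8   8  16  16  16  16
  4   0   0   0   8   8   8   8   8  10  10  10  10  16  16  16  16

16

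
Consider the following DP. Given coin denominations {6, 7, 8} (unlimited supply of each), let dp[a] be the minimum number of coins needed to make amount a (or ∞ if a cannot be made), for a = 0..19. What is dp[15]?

2

 a  0  1  2  3  4  5  6  7  8  9 10 11 12 13 14 15 16 17 18 19
dp  0  -  -  -  -  -  1  1  1  -  -  -  2  2  2  2  2  -  3  3
(- denotes ∞ / unreachable)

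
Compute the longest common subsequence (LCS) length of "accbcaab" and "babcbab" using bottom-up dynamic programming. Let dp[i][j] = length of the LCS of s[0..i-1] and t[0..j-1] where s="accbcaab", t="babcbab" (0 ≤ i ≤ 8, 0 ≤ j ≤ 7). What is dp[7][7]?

   ''  b  a  b  c  b  a  b
''  0  0  0  0  0  0  0  0
 a  0  0  1  1  1  1  1  1
 c  0  0  1  1  2  2  2  2
 c  0  0  1  1  2  2  2  2
 b  0  1  1  2  2  3  3  3
 c  0  1  1  2  3  3  3  3
 a  0  1  2  2  3  3  4  4
 a  0  1  2  2  3  3  4  4
 b  0  1  2  3  3  4  4  5

4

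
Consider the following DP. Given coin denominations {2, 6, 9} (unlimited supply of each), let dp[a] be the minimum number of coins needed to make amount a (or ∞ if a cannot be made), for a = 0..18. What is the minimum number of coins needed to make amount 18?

2

 a  0  1  2  3  4  5  6  7  8  9 10 11 12 13 14 15 16 17 18
dp  0  -  1  -  2  -  1  -  2  1  3  2  2  3  3  2  4  3  2
(- denotes ∞ / unreachable)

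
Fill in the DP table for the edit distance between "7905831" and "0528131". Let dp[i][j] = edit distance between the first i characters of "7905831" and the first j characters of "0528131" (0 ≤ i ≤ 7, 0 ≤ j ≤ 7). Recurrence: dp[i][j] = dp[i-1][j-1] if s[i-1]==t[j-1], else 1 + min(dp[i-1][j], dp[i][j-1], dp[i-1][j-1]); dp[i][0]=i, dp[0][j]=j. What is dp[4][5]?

5

   ''  0  5  2  8  1  3  1
''  0  1  2  3  4  5  6  7
 7  1  1  2  3  4  5  6  7
 9  2  2  2  3  4  5  6  7
 0  3  2  3  3  4  5  6  7
 5  4  3  2  3  4  5  6  7
 8  5  4  3  3  3  4  5  6
 3  6  5  4  4  4  4  4  5
 1  7  6  5  5  5  4  5  4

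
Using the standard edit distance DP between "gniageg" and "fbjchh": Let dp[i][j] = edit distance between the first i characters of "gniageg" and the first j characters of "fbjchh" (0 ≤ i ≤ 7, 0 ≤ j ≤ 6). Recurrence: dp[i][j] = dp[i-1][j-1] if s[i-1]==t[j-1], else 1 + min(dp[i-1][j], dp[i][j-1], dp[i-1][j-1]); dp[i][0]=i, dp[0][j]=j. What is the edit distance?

7

   ''  f  b  j  c  h  h
''  0  1  2  3  4  5  6
 g  1  1  2  3  4  5  6
 n  2  2  2  3  4  5  6
 i  3  3  3  3  4  5  6
 a  4  4  4  4  4  5  6
 g  5  5  5  5  5  5  6
 e  6  6  6  6  6  6  6
 g  7  7  7  7  7  7  7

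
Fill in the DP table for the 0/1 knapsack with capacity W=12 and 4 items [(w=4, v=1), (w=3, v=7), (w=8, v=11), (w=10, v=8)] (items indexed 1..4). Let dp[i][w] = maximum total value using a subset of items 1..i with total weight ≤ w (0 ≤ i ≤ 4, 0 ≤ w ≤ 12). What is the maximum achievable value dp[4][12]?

18

i\w   0   1   2   3   4   5   6   7   8   9  10  11  12
  0   0   0   0   0   0   0   0   0   0   0   0   0   0
  1   0   0   0   0   1   1   1   1   1   1   1   1   1
  2   0   0   0   7   7   7   7   8   8   8   8   8   8
  3   0   0   0   7   7   7   7   8  11  11  11  18  18
  4   0   0   0   7   7   7   7   8  11  11  11  18  18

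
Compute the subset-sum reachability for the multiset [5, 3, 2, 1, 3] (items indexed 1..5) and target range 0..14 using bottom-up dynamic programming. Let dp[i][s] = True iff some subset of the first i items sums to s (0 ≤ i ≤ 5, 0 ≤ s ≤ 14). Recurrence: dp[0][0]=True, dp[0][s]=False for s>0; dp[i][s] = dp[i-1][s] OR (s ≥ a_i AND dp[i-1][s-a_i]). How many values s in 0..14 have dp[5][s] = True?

15

i\s   0   1   2   3   4   5   6   7   8   9  10  11  12  13  14
  0   T   F   F   F   F   F   F   F   F   F   F   F   F   F   F
  1   T   F   F   F   F   T   F   F   F   F   F   F   F   F   F
  2   T   F   F   T   F   T   F   F   T   F   F   F   F   F   F
  3   T   F   T   T   F   T   F   T   T   F   T   F   F   F   F
  4   T   T   T   T   T   T   T   T   T   T   T   T   F   F   F
  5   T   T   T   T   T   T   T   T   T   T   T   T   T   T   T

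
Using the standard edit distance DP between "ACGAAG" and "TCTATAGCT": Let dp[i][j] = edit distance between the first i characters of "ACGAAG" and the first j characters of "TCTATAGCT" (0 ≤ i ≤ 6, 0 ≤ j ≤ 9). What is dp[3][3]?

   ''  T  C  T  A  T  A  G  C  T
''  0  1  2  3  4  5  6  7  8  9
 A  1  1  2  3  3  4  5  6  7  8
 C  2  2  1  2  3  4  5  6  6  7
 G  3  3  2  2  3  4  5  5  6  7
 A  4  4  3  3  2  3  4  5  6  7
 A  5  5  4  4  3  3  3  4  5  6
 G  6  6  5  5  4  4  4  3  4  5

2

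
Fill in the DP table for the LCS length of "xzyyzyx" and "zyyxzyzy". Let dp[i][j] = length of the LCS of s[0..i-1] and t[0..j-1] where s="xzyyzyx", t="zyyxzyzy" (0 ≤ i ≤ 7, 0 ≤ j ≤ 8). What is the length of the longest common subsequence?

   ''  z  y  y  x  z  y  z  y
''  0  0  0  0  0  0  0  0  0
 x  0  0  0  0  1  1  1  1  1
 z  0  1  1  1  1  2  2  2  2
 y  0  1  2  2  2  2  3  3  3
 y  0  1  2  3  3  3  3  3  4
 z  0  1  2  3  3  4  4  4  4
 y  0  1  2  3  3  4  5  5  5
 x  0  1  2  3  4  4  5  5  5

5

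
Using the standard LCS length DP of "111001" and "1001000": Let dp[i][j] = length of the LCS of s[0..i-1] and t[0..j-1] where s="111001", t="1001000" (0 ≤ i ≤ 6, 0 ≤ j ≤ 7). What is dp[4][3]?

2

   ''  1  0  0  1  0  0  0
''  0  0  0  0  0  0  0  0
 1  0  1  1  1  1  1  1  1
 1  0  1  1  1  2  2  2  2
 1  0  1  1  1  2  2  2  2
 0  0  1  2  2  2  3  3  3
 0  0  1  2  3  3  3  4  4
 1  0  1  2  3  4  4  4  4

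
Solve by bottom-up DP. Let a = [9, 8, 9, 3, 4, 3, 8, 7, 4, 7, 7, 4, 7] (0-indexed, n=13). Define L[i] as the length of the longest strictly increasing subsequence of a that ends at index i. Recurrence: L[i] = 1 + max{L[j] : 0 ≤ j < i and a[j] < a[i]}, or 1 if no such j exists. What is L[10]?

3

   i    0    1    2    3    4    5    6    7    8    9   10   11   12
a[i]    9    8    9    3    4    3    8    7    4    7    7    4    7
L[i]    1    1    2    1    2    1    3    3    2    3    3    2    3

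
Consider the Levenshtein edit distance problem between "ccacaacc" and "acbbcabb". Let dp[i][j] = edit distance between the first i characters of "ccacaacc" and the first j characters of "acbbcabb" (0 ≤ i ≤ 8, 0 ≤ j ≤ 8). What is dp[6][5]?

5

   ''  a  c  b  b  c  a  b  b
''  0  1  2  3  4  5  6  7  8
 c  1  1  1  2  3  4  5  6  7
 c  2  2  1  2  3  3  4  5  6
 a  3  2  2  2  3  4  3  4  5
 c  4  3  2  3  3  3  4  4  5
 a  5  4  3  3  4  4  3  4  5
 a  6  5  4  4  4  5  4  4  5
 c  7  6  5  5  5  4  5  5  5
 c  8  7  6  6  6  5  5  6  6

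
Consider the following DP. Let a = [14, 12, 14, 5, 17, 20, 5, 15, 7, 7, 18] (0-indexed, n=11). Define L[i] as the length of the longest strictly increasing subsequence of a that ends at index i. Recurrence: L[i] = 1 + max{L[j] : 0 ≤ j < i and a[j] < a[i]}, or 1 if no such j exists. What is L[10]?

4

   i    0    1    2    3    4    5    6    7    8    9   10
a[i]   14   12   14    5   17   20    5   15    7    7   18
L[i]    1    1    2    1    3    4    1    3    2    2    4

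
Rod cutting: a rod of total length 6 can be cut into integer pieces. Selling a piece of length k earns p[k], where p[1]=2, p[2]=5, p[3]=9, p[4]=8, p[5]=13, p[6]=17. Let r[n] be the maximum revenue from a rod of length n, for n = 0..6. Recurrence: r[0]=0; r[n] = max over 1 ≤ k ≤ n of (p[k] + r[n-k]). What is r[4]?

11

   n    0    1    2    3    4    5    6
r[n]    0    2    5    9   11   14   18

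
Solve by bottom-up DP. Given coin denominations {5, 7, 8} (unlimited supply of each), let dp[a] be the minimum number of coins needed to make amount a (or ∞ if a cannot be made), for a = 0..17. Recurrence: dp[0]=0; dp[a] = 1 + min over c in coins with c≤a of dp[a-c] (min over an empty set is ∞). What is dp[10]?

2

 a  0  1  2  3  4  5  6  7  8  9 10 11 12 13 14 15 16 17
dp  0  -  -  -  -  1  -  1  1  -  2  -  2  2  2  2  2  3
(- denotes ∞ / unreachable)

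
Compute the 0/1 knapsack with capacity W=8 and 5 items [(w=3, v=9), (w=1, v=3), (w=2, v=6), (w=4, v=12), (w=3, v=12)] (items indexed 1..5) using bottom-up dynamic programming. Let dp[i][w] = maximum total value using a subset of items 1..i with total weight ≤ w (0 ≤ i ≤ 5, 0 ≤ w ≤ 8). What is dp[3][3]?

i\w   0   1   2   3   4   5   6   7   8
  0   0   0   0   0   0   0   0   0   0
  1   0   0   0   9   9   9   9   9   9
  2   0   3   3   9  12  12  12  12  12
  3   0   3   6   9  12  15  18  18  18
  4   0   3   6   9  12  15  18  21  24
  5   0   3   6  12  15  18  21  24  27

9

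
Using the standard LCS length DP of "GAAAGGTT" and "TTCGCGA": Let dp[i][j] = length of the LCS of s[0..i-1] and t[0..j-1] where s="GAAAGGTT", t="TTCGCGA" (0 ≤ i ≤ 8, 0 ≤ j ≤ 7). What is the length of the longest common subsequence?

2

   ''  T  T  C  G  C  G  A
''  0  0  0  0  0  0  0  0
 G  0  0  0  0  1  1  1  1
 A  0  0  0  0  1  1  1  2
 A  0  0  0  0  1  1  1  2
 A  0  0  0  0  1  1  1  2
 G  0  0  0  0  1  1  2  2
 G  0  0  0  0  1  1  2  2
 T  0  1  1  1  1  1  2  2
 T  0  1  2  2  2  2  2  2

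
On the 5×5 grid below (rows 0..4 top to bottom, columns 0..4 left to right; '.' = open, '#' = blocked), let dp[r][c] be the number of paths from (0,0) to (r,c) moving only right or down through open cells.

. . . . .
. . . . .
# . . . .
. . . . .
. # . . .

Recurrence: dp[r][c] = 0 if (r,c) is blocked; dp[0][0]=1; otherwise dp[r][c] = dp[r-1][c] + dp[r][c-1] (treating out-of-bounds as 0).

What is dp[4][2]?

r\c   0   1   2   3   4
  0   1   1   1   1   1
  1   1   2   3   4   5
  2   0   2   5   9  14
  3   0   2   7  16  30
  4   0   0   7  23  53

7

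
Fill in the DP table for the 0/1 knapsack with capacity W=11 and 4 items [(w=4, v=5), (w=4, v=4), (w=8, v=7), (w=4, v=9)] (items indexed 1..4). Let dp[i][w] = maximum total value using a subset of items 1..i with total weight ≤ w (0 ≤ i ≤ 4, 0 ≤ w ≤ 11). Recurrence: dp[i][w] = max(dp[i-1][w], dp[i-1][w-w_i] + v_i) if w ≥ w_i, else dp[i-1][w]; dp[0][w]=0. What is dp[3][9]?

9

i\w   0   1   2   3   4   5   6   7   8   9  10  11
  0   0   0   0   0   0   0   0   0   0   0   0   0
  1   0   0   0   0   5   5   5   5   5   5   5   5
  2   0   0   0   0   5   5   5   5   9   9   9   9
  3   0   0   0   0   5   5   5   5   9   9   9   9
  4   0   0   0   0   9   9   9   9  14  14  14  14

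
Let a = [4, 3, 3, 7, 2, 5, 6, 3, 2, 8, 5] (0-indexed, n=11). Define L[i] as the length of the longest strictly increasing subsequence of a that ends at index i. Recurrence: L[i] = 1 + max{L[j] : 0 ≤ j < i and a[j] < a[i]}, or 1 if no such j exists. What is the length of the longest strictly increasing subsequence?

   i    0    1    2    3    4    5    6    7    8    9   10
a[i]    4    3    3    7    2    5    6    3    2    8    5
L[i]    1    1    1    2    1    2    3    2    1    4    3

4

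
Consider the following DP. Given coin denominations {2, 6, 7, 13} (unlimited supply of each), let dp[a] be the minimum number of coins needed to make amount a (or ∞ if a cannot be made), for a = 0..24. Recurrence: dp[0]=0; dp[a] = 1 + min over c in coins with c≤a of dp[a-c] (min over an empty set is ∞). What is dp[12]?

 a  0  1  2  3  4  5  6  7  8  9 10 11 12 13 14 15 16 17 18 19 20 21 22 23 24
dp  0  -  1  -  2  -  1  1  2  2  3  3  2  1  2  2  3  3  3  2  2  3  3  4  4
(- denotes ∞ / unreachable)

2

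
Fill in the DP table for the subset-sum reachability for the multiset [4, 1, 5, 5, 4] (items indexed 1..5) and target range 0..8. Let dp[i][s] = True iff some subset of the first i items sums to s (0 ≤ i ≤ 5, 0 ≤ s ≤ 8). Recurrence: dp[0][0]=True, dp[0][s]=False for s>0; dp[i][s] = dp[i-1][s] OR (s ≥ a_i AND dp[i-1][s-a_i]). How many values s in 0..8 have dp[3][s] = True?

5

i\s   0   1   2   3   4   5   6   7   8
  0   T   F   F   F   F   F   F   F   F
  1   T   F   F   F   T   F   F   F   F
  2   T   T   F   F   T   T   F   F   F
  3   T   T   F   F   T   T   T   F   F
  4   T   T   F   F   T   T   T   F   F
  5   T   T   F   F   T   T   T   F   T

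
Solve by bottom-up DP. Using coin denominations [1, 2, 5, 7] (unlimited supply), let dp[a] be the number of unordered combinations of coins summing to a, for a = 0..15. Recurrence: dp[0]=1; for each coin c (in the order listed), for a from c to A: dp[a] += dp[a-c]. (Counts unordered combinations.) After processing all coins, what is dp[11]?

after  coin     0     1     2     3     4     5     6     7     8     9    10    11    12    13    14    15
          1     1     1     1     1     1     1     1     1     1     1     1     1     1     1     1     1
          2     1     1     2     2     3     3     4     4     5     5     6     6     7     7     8     8
          5     1     1     2     2     3     4     5     6     7     8    10    11    13    14    16    18
          7     1     1     2     2     3     4     5     7     8    10    12    14    17    19    23    26

14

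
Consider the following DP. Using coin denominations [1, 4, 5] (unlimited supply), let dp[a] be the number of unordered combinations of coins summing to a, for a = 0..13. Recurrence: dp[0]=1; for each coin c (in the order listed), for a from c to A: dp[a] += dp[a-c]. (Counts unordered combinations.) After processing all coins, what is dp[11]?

6

after  coin     0     1     2     3     4     5     6     7     8     9    10    11    12    13
          1     1     1     1     1     1     1     1     1     1     1     1     1     1     1
          4     1     1     1     1     2     2     2     2     3     3     3     3     4     4
          5     1     1     1     1     2     3     3     3     4     5     6     6     7     8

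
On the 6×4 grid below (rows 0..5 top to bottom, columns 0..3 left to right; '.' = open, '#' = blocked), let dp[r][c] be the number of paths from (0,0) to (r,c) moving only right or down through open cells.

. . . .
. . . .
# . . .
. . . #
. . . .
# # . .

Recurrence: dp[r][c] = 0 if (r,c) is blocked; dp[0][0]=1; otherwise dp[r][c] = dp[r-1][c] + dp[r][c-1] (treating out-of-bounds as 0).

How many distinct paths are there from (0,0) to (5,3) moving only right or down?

r\c   0   1   2   3
  0   1   1   1   1
  1   1   2   3   4
  2   0   2   5   9
  3   0   2   7   0
  4   0   2   9   9
  5   0   0   9  18

18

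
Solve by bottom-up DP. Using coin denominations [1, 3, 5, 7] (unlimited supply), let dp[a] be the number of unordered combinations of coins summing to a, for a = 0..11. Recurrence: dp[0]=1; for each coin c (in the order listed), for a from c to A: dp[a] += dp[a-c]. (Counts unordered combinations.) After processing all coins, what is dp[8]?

after  coin     0     1     2     3     4     5     6     7     8     9    10    11
          1     1     1     1     1     1     1     1     1     1     1     1     1
          3     1     1     1     2     2     2     3     3     3     4     4     4
          5     1     1     1     2     2     3     4     4     5     6     7     8
          7     1     1     1     2     2     3     4     5     6     7     9    10

6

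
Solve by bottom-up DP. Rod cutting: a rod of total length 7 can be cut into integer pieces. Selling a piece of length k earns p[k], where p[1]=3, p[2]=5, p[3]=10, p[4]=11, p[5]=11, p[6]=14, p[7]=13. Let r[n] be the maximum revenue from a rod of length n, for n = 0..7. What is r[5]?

   n    0    1    2    3    4    5    6    7
r[n]    0    3    6   10   13   16   20   23

16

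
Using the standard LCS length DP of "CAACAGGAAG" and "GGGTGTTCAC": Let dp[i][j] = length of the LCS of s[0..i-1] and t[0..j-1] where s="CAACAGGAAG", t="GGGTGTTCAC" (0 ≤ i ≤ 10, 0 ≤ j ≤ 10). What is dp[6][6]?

1

   ''  G  G  G  T  G  T  T  C  A  C
''  0  0  0  0  0  0  0  0  0  0  0
 C  0  0  0  0  0  0  0  0  1  1  1
 A  0  0  0  0  0  0  0  0  1  2  2
 A  0  0  0  0  0  0  0  0  1  2  2
 C  0  0  0  0  0  0  0  0  1  2  3
 A  0  0  0  0  0  0  0  0  1  2  3
 G  0  1  1  1  1  1  1  1  1  2  3
 G  0  1  2  2  2  2  2  2  2  2  3
 A  0  1  2  2  2  2  2  2  2  3  3
 A  0  1  2  2  2  2  2  2  2  3  3
 G  0  1  2  3  3  3  3  3  3  3  3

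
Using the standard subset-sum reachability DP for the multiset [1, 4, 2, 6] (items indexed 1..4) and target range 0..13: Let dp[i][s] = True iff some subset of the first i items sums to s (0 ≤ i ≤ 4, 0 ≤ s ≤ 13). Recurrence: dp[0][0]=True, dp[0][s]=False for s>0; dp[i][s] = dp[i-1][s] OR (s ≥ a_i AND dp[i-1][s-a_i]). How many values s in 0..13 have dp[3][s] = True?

i\s   0   1   2   3   4   5   6   7   8   9  10  11  12  13
  0   T   F   F   F   F   F   F   F   F   F   F   F   F   F
  1   T   T   F   F   F   F   F   F   F   F   F   F   F   F
  2   T   T   F   F   T   T   F   F   F   F   F   F   F   F
  3   T   T   T   T   T   T   T   T   F   F   F   F   F   F
  4   T   T   T   T   T   T   T   T   T   T   T   T   T   T

8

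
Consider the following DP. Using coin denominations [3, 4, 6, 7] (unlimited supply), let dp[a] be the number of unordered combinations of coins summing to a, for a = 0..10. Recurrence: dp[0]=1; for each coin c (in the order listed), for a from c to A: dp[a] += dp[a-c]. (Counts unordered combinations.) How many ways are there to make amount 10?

3

after  coin     0     1     2     3     4     5     6     7     8     9    10
          3     1     0     0     1     0     0     1     0     0     1     0
          4     1     0     0     1     1     0     1     1     1     1     1
          6     1     0     0     1     1     0     2     1     1     2     2
          7     1     0     0     1     1     0     2     2     1     2     3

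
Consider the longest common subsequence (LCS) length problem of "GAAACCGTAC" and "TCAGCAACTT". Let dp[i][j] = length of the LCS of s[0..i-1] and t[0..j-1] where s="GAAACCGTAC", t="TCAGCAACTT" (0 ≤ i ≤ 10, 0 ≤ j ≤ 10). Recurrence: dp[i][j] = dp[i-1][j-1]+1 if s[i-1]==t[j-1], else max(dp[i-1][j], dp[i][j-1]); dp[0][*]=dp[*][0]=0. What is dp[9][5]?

   ''  T  C  A  G  C  A  A  C  T  T
''  0  0  0  0  0  0  0  0  0  0  0
 G  0  0  0  0  1  1  1  1  1  1  1
 A  0  0  0  1  1  1  2  2  2  2  2
 A  0  0  0  1  1  1  2  3  3  3  3
 A  0  0  0  1  1  1  2  3  3  3  3
 C  0  0  1  1  1  2  2  3  4  4  4
 C  0  0  1  1  1  2  2  3  4  4  4
 G  0  0  1  1  2  2  2  3  4  4  4
 T  0  1  1  1  2  2  2  3  4  5  5
 A  0  1  1  2  2  2  3  3  4  5  5
 C  0  1  2  2  2  3  3  3  4  5  5

2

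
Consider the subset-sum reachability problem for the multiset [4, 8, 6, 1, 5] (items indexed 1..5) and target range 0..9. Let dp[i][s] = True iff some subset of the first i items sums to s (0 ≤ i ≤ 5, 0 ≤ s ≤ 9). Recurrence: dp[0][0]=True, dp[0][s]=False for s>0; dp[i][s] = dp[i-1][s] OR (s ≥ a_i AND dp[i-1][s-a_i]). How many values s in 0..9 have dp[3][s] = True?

i\s   0   1   2   3   4   5   6   7   8   9
  0   T   F   F   F   F   F   F   F   F   F
  1   T   F   F   F   T   F   F   F   F   F
  2   T   F   F   F   T   F   F   F   T   F
  3   T   F   F   F   T   F   T   F   T   F
  4   T   T   F   F   T   T   T   T   T   T
  5   T   T   F   F   T   T   T   T   T   T

4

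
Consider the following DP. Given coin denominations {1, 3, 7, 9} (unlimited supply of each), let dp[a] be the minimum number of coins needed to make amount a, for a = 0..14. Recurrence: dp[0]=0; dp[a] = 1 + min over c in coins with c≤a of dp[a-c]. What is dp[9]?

 a  0  1  2  3  4  5  6  7  8  9 10 11 12 13 14
dp  0  1  2  1  2  3  2  1  2  1  2  3  2  3  2

1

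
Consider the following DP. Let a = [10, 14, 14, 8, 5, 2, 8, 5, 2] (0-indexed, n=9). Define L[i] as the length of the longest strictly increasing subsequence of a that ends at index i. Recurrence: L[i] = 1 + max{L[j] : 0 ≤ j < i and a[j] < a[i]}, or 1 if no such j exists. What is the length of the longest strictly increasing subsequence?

2

   i    0    1    2    3    4    5    6    7    8
a[i]   10   14   14    8    5    2    8    5    2
L[i]    1    2    2    1    1    1    2    2    1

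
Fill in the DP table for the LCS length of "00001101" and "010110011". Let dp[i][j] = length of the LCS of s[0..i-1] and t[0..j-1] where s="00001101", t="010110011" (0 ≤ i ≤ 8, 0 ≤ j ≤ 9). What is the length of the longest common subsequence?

   ''  0  1  0  1  1  0  0  1  1
''  0  0  0  0  0  0  0  0  0  0
 0  0  1  1  1  1  1  1  1  1  1
 0  0  1  1  2  2  2  2  2  2  2
 0  0  1  1  2  2  2  3  3  3  3
 0  0  1  1  2  2  2  3  4  4  4
 1  0  1  2  2  3  3  3  4  5  5
 1  0  1  2  2  3  4  4  4  5  6
 0  0  1  2  3  3  4  5  5  5  6
 1  0  1  2  3  4  4  5  5  6  6

6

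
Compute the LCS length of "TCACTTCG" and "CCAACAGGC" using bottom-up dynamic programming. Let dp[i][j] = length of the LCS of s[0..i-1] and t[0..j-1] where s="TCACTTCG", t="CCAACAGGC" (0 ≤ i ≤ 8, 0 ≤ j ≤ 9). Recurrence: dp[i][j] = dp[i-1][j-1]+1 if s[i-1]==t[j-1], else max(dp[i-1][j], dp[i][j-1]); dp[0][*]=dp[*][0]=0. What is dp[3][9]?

   ''  C  C  A  A  C  A  G  G  C
''  0  0  0  0  0  0  0  0  0  0
 T  0  0  0  0  0  0  0  0  0  0
 C  0  1  1  1  1  1  1  1  1  1
 A  0  1  1  2  2  2  2  2  2  2
 C  0  1  2  2  2  3  3  3  3  3
 T  0  1  2  2  2  3  3  3  3  3
 T  0  1  2  2  2  3  3  3  3  3
 C  0  1  2  2  2  3  3  3  3  4
 G  0  1  2  2  2  3  3  4  4  4

2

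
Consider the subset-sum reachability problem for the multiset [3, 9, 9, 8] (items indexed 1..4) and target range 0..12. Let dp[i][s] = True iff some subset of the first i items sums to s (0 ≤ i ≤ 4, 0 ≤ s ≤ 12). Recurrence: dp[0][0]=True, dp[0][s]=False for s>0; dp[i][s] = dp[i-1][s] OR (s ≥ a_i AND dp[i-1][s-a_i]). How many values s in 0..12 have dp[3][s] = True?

4

i\s   0   1   2   3   4   5   6   7   8   9  10  11  12
  0   T   F   F   F   F   F   F   F   F   F   F   F   F
  1   T   F   F   T   F   F   F   F   F   F   F   F   F
  2   T   F   F   T   F   F   F   F   F   T   F   F   T
  3   T   F   F   T   F   F   F   F   F   T   F   F   T
  4   T   F   F   T   F   F   F   F   T   T   F   T   T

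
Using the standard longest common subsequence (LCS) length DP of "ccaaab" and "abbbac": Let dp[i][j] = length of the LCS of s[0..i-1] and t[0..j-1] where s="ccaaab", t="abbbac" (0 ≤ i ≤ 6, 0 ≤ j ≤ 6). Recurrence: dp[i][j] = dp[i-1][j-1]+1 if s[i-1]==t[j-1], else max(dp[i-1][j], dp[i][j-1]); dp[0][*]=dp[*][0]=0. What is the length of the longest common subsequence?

2

   ''  a  b  b  b  a  c
''  0  0  0  0  0  0  0
 c  0  0  0  0  0  0  1
 c  0  0  0  0  0  0  1
 a  0  1  1  1  1  1  1
 a  0  1  1  1  1  2  2
 a  0  1  1  1  1  2  2
 b  0  1  2  2  2  2  2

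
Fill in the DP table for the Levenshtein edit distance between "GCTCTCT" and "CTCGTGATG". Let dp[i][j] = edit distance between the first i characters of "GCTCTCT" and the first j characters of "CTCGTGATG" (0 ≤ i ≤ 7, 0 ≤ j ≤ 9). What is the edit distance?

   ''  C  T  C  G  T  G  A  T  G
''  0  1  2  3  4  5  6  7  8  9
 G  1  1  2  3  3  4  5  6  7  8
 C  2  1  2  2  3  4  5  6  7  8
 T  3  2  1  2  3  3  4  5  6  7
 C  4  3  2  1  2  3  4  5  6  7
 T  5  4  3  2  2  2  3  4  5  6
 C  6  5  4  3  3  3  3  4  5  6
 T  7  6  5  4  4  3  4  4  4  5

5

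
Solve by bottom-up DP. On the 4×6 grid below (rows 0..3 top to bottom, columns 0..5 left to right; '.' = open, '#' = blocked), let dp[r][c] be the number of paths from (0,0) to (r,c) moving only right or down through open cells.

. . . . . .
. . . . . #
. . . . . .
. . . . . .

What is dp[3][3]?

20

r\c   0   1   2   3   4   5
  0   1   1   1   1   1   1
  1   1   2   3   4   5   0
  2   1   3   6  10  15  15
  3   1   4  10  20  35  50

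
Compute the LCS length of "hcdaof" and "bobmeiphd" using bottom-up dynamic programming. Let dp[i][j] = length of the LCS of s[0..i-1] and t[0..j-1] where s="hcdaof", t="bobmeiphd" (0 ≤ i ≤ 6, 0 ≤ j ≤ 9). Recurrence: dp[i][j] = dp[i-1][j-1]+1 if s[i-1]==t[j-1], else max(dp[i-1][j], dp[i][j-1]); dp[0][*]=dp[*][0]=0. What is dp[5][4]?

1

   ''  b  o  b  m  e  i  p  h  d
''  0  0  0  0  0  0  0  0  0  0
 h  0  0  0  0  0  0  0  0  1  1
 c  0  0  0  0  0  0  0  0  1  1
 d  0  0  0  0  0  0  0  0  1  2
 a  0  0  0  0  0  0  0  0  1  2
 o  0  0  1  1  1  1  1  1  1  2
 f  0  0  1  1  1  1  1  1  1  2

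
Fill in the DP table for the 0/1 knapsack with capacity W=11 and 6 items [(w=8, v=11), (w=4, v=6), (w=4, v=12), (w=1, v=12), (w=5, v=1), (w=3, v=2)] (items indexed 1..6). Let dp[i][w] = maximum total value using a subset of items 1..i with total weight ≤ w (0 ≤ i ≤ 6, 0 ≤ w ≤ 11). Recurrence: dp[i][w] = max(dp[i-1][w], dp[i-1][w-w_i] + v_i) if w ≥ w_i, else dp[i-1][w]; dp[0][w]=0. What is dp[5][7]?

24

i\w   0   1   2   3   4   5   6   7   8   9  10  11
  0   0   0   0   0   0   0   0   0   0   0   0   0
  1   0   0   0   0   0   0   0   0  11  11  11  11
  2   0   0   0   0   6   6   6   6  11  11  11  11
  3   0   0   0   0  12  12  12  12  18  18  18  18
  4   0  12  12  12  12  24  24  24  24  30  30  30
  5   0  12  12  12  12  24  24  24  24  30  30  30
  6   0  12  12  12  14  24  24  24  26  30  30  30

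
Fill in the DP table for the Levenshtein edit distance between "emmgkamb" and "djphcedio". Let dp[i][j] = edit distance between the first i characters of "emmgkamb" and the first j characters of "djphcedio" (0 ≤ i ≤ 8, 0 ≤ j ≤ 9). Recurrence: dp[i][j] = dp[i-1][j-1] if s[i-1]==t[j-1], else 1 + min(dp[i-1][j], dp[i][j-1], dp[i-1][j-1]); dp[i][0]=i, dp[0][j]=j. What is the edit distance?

   ''  d  j  p  h  c  e  d  i  o
''  0  1  2  3  4  5  6  7  8  9
 e  1  1  2  3  4  5  5  6  7  8
 m  2  2  2  3  4  5  6  6  7  8
 m  3  3  3  3  4  5  6  7  7  8
 g  4  4  4  4  4  5  6  7  8  8
 k  5  5  5  5  5  5  6  7  8  9
 a  6  6  6  6  6  6  6  7  8  9
 m  7  7  7  7  7  7  7  7  8  9
 b  8  8  8  8  8  8  8  8  8  9

9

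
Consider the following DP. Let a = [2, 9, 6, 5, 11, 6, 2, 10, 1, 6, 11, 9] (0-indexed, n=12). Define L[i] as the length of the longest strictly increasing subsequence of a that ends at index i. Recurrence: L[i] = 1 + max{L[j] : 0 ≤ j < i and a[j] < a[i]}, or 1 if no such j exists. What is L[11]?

4

   i    0    1    2    3    4    5    6    7    8    9   10   11
a[i]    2    9    6    5   11    6    2   10    1    6   11    9
L[i]    1    2    2    2    3    3    1    4    1    3    5    4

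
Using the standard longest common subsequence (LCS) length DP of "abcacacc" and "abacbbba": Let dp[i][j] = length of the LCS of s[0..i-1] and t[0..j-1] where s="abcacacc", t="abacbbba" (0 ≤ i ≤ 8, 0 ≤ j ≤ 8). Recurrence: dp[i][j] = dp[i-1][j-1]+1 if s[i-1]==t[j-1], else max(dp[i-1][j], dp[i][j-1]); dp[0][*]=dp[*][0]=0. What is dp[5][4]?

   ''  a  b  a  c  b  b  b  a
''  0  0  0  0  0  0  0  0  0
 a  0  1  1  1  1  1  1  1  1
 b  0  1  2  2  2  2  2  2  2
 c  0  1  2  2  3  3  3  3  3
 a  0  1  2  3  3  3  3  3  4
 c  0  1  2  3  4  4  4  4  4
 a  0  1  2  3  4  4  4  4  5
 c  0  1  2  3  4  4  4  4  5
 c  0  1  2  3  4  4  4  4  5

4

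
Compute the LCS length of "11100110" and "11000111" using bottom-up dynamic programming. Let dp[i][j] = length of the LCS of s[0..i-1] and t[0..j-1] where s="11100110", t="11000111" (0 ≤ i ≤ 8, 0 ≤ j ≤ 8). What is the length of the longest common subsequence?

6

   ''  1  1  0  0  0  1  1  1
''  0  0  0  0  0  0  0  0  0
 1  0  1  1  1  1  1  1  1  1
 1  0  1  2  2  2  2  2  2  2
 1  0  1  2  2  2  2  3  3  3
 0  0  1  2  3  3  3  3  3  3
 0  0  1  2  3  4  4  4  4  4
 1  0  1  2  3  4  4  5  5  5
 1  0  1  2  3  4  4  5  6  6
 0  0  1  2  3  4  5  5  6  6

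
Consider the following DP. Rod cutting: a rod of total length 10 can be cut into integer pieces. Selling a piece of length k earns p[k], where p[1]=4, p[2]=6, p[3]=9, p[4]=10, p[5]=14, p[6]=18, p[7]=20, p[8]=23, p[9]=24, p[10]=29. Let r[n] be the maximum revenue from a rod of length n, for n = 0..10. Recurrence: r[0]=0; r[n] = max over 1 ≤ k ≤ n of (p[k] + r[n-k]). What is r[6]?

24

   n    0    1    2    3    4    5    6    7    8    9   10
r[n]    0    4    8   12   16   20   24   28   32   36   40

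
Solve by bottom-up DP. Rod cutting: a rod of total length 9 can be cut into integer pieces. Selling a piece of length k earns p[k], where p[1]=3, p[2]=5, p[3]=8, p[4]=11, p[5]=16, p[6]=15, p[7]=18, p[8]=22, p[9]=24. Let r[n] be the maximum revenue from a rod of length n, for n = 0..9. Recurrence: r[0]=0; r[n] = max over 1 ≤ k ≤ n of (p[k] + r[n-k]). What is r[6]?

19

   n    0    1    2    3    4    5    6    7    8    9
r[n]    0    3    6    9   12   16   19   22   25   28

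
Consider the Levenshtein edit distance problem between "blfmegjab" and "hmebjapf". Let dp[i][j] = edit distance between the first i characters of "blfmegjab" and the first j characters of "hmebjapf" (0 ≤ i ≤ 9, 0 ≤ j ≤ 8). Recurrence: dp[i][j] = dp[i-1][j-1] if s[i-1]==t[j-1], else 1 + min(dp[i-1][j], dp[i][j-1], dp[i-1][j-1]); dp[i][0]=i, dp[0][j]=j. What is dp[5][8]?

   ''  h  m  e  b  j  a  p  f
''  0  1  2  3  4  5  6  7  8
 b  1  1  2  3  3  4  5  6  7
 l  2  2  2  3  4  4  5  6  7
 f  3  3  3  3  4  5  5  6  6
 m  4  4  3  4  4  5  6  6  7
 e  5  5  4  3  4  5  6  7  7
 g  6  6  5  4  4  5  6  7  8
 j  7  7  6  5  5  4  5  6  7
 a  8  8  7  6  6  5  4  5  6
 b  9  9  8  7  6  6  5  5  6

7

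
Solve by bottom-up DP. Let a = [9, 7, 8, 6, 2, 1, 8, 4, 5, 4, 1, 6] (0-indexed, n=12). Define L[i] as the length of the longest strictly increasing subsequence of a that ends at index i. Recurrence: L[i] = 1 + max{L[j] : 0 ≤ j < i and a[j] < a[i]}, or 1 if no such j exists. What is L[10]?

1

   i    0    1    2    3    4    5    6    7    8    9   10   11
a[i]    9    7    8    6    2    1    8    4    5    4    1    6
L[i]    1    1    2    1    1    1    2    2    3    2    1    4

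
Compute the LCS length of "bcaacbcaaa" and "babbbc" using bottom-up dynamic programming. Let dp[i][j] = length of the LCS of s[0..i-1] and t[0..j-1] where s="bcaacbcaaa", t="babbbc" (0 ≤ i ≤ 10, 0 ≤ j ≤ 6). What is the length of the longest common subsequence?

4

   ''  b  a  b  b  b  c
''  0  0  0  0  0  0  0
 b  0  1  1  1  1  1  1
 c  0  1  1  1  1  1  2
 a  0  1  2  2  2  2  2
 a  0  1  2  2  2  2  2
 c  0  1  2  2  2  2  3
 b  0  1  2  3  3  3  3
 c  0  1  2  3  3  3  4
 a  0  1  2  3  3  3  4
 a  0  1  2  3  3  3  4
 a  0  1  2  3  3  3  4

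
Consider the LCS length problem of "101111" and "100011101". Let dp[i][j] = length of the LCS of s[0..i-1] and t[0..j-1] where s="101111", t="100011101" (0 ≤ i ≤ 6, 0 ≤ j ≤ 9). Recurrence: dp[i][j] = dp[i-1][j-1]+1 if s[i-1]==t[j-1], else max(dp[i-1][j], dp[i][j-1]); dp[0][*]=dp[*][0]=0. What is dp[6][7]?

   ''  1  0  0  0  1  1  1  0  1
''  0  0  0  0  0  0  0  0  0  0
 1  0  1  1  1  1  1  1  1  1  1
 0  0  1  2  2  2  2  2  2  2  2
 1  0  1  2  2  2  3  3  3  3  3
 1  0  1  2  2  2  3  4  4  4  4
 1  0  1  2  2  2  3  4  5  5  5
 1  0  1  2  2  2  3  4  5  5  6

5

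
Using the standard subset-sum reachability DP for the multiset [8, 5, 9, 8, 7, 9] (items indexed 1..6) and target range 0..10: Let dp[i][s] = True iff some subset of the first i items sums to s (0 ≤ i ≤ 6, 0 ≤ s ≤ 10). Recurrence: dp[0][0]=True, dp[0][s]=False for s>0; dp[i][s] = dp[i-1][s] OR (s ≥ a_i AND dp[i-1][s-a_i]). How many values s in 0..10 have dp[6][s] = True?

i\s   0   1   2   3   4   5   6   7   8   9  10
  0   T   F   F   F   F   F   F   F   F   F   F
  1   T   F   F   F   F   F   F   F   T   F   F
  2   T   F   F   F   F   T   F   F   T   F   F
  3   T   F   F   F   F   T   F   F   T   T   F
  4   T   F   F   F   F   T   F   F   T   T   F
  5   T   F   F   F   F   T   F   T   T   T   F
  6   T   F   F   F   F   T   F   T   T   T   F

5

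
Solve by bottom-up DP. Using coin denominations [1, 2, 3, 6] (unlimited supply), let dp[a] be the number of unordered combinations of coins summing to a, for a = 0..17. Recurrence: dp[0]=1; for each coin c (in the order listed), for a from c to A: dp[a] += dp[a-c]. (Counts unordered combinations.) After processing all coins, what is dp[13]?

30

after  coin     0     1     2     3     4     5     6     7     8     9    10    11    12    13    14    15    16    17
          1     1     1     1     1     1     1     1     1     1     1     1     1     1     1     1     1     1     1
          2     1     1     2     2     3     3     4     4     5     5     6     6     7     7     8     8     9     9
          3     1     1     2     3     4     5     7     8    10    12    14    16    19    21    24    27    30    33
          6     1     1     2     3     4     5     8     9    12    15    18    21    27    30    36    42    48    54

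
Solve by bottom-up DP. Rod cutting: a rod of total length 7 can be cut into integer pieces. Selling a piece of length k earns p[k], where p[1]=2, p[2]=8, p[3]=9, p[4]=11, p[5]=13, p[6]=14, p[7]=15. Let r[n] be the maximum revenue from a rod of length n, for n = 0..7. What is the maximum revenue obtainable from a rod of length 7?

   n    0    1    2    3    4    5    6    7
r[n]    0    2    8   10   16   18   24   26

26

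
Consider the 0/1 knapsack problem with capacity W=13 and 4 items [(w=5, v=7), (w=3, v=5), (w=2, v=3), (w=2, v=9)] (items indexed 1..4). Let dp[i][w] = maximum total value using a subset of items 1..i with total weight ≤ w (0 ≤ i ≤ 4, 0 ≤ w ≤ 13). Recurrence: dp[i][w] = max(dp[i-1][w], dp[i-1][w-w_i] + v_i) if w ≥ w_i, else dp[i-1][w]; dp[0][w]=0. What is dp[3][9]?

12

i\w   0   1   2   3   4   5   6   7   8   9  10  11  12  13
  0   0   0   0   0   0   0   0   0   0   0   0   0   0   0
  1   0   0   0   0   0   7   7   7   7   7   7   7   7   7
  2   0   0   0   5   5   7   7   7  12  12  12  12  12  12
  3   0   0   3   5   5   8   8  10  12  12  15  15  15  15
  4   0   0   9   9  12  14  14  17  17  19  21  21  24  24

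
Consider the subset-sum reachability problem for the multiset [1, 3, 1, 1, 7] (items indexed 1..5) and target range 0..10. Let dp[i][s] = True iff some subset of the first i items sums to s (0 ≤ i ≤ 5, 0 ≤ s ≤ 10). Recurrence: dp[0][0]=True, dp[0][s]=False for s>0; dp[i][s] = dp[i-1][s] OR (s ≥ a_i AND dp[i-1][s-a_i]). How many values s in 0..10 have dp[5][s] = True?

i\s   0   1   2   3   4   5   6   7   8   9  10
  0   T   F   F   F   F   F   F   F   F   F   F
  1   T   T   F   F   F   F   F   F   F   F   F
  2   T   T   F   T   T   F   F   F   F   F   F
  3   T   T   T   T   T   T   F   F   F   F   F
  4   T   T   T   T   T   T   T   F   F   F   F
  5   T   T   T   T   T   T   T   T   T   T   T

11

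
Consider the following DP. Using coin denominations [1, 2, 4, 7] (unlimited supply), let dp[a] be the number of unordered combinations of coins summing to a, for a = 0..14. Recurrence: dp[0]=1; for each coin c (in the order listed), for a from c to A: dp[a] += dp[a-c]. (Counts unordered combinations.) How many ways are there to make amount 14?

27

after  coin     0     1     2     3     4     5     6     7     8     9    10    11    12    13    14
          1     1     1     1     1     1     1     1     1     1     1     1     1     1     1     1
          2     1     1     2     2     3     3     4     4     5     5     6     6     7     7     8
          4     1     1     2     2     4     4     6     6     9     9    12    12    16    16    20
          7     1     1     2     2     4     4     6     7    10    11    14    16    20    22    27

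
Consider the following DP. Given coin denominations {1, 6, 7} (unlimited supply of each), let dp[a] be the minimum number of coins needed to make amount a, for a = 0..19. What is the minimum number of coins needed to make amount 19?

3

 a  0  1  2  3  4  5  6  7  8  9 10 11 12 13 14 15 16 17 18 19
dp  0  1  2  3  4  5  1  1  2  3  4  5  2  2  2  3  4  5  3  3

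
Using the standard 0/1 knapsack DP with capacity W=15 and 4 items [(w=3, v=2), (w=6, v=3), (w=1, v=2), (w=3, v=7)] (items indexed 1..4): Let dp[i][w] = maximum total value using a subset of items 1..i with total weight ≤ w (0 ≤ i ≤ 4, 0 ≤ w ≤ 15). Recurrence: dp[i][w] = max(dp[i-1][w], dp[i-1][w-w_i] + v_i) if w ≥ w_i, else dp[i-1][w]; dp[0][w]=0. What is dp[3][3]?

2

i\w   0   1   2   3   4   5   6   7   8   9  10  11  12  13  14  15
  0   0   0   0   0   0   0   0   0   0   0   0   0   0   0   0   0
  1   0   0   0   2   2   2   2   2   2   2   2   2   2   2   2   2
  2   0   0   0   2   2   2   3   3   3   5   5   5   5   5   5   5
  3   0   2   2   2   4   4   4   5   5   5   7   7   7   7   7   7
  4   0   2   2   7   9   9   9  11  11  11  12  12  12  14  14  14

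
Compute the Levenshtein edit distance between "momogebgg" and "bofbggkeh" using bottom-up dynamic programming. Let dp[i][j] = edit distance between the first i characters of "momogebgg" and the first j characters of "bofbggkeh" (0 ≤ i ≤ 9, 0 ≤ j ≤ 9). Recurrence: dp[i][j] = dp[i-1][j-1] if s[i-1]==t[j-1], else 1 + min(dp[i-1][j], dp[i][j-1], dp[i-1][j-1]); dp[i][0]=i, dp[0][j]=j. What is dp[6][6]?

4

   ''  b  o  f  b  g  g  k  e  h
''  0  1  2  3  4  5  6  7  8  9
 m  1  1  2  3  4  5  6  7  8  9
 o  2  2  1  2  3  4  5  6  7  8
 m  3  3  2  2  3  4  5  6  7  8
 o  4  4  3  3  3  4  5  6  7  8
 g  5  5  4  4  4  3  4  5  6  7
 e  6  6  5  5  5  4  4  5  5  6
 b  7  6  6  6  5  5  5  5  6  6
 g  8  7  7  7  6  5  5  6  6  7
 g  9  8  8  8  7  6  5  6  7  7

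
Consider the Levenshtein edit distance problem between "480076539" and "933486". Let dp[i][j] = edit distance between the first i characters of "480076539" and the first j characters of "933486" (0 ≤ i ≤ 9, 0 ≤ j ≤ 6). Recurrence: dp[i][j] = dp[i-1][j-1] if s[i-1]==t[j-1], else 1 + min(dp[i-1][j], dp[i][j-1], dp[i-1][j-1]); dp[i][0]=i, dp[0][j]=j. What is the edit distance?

8

   ''  9  3  3  4  8  6
''  0  1  2  3  4  5  6
 4  1  1  2  3  3  4  5
 8  2  2  2  3  4  3  4
 0  3  3  3  3  4  4  4
 0  4  4  4  4  4  5  5
 7  5  5  5  5  5  5  6
 6  6  6  6  6  6  6  5
 5  7  7  7  7  7  7  6
 3  8  8  7  7  8  8  7
 9  9  8  8  8  8  9  8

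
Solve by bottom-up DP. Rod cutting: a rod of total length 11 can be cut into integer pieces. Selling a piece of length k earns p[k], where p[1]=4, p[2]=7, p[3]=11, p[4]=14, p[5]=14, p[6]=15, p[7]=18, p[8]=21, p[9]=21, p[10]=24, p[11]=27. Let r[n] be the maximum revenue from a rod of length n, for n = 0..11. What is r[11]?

44

   n    0    1    2    3    4    5    6    7    8    9   10   11
r[n]    0    4    8   12   16   20   24   28   32   36   40   44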